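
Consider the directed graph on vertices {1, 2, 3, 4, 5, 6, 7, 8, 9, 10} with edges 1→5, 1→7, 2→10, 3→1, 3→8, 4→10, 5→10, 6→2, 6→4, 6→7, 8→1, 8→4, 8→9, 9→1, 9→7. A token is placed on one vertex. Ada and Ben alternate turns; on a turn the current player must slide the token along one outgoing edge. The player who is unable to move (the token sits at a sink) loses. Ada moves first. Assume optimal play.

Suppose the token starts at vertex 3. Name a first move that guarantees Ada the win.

Label each position W (a win for the player to move) or L (a loss). A position with no legal move is L; any other position is W exactly when some move reaches an L, and L when every move reaches a W.
Every edge goes from a vertex to one that appears earlier in the order 10, 7, 5, 4, 1, 9, 2, 8, 3, 6, so processing vertices in that order labels each vertex after all of its successors.
10: no outgoing edge → L
7: no outgoing edge → L
5: W (go to 10, an L position)
4: W (go to 10, an L position)
1: W (go to 7, an L position)
9: W (go to 7, an L position)
2: W (go to 10, an L position)
8: L (options 9(W), 1(W), 4(W) are all W)
3: W (go to 8, an L position)
6: W (go to 7, an L position)
From 3, the L positions reachable in one move are: 8.

Move to 8.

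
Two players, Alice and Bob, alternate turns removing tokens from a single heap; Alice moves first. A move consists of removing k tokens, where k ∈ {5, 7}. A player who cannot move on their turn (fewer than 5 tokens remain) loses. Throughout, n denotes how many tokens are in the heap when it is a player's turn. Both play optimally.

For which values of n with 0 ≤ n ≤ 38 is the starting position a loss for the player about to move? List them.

Use the standard recursion: the mover loses at a terminal position; elsewhere, the mover wins exactly when some move hands the opponent an L position.
n=0: no move → L
n=1: no move → L
n=2: no move → L
n=3: no move → L
n=4: no move → L
n=5: →0(L), so W
n=6: →1(L), so W
n=7: →2(L), so W
n=8: →3(L), so W
n=9: →4(L), so W
n=10: →3(L), so W
n=11: →4(L), so W
n=12: →7(W), 5(W) — all W, so L
n=13: →8(W), 6(W) — all W, so L
n=14: →9(W), 7(W) — all W, so L
n=15: →10(W), 8(W) — all W, so L
n=16: →11(W), 9(W) — all W, so L
n=17: →12(L), so W
n=18: →13(L), so W
n=19: →14(L), so W
n=20: →15(L), so W
n=21: →16(L), so W
n=22: →15(L), so W
n=23: →16(L), so W
n=24: →19(W), 17(W) — all W, so L
n=25: →20(W), 18(W) — all W, so L
n=26: →21(W), 19(W) — all W, so L
n=27: →22(W), 20(W) — all W, so L
n=28: →23(W), 21(W) — all W, so L
n=29: →24(L), so W
n=30: →25(L), so W
n=31: →26(L), so W
n=32: →27(L), so W
n=33: →28(L), so W
n=34: →27(L), so W
n=35: →28(L), so W
n=36: →31(W), 29(W) — all W, so L
n=37: →32(W), 30(W) — all W, so L
n=38: →33(W), 31(W) — all W, so L
Reading off the rows marked L gives the requested list; there are 18 such values of n.

0, 1, 2, 3, 4, 12, 13, 14, 15, 16, 24, 25, 26, 27, 28, 36, 37, 38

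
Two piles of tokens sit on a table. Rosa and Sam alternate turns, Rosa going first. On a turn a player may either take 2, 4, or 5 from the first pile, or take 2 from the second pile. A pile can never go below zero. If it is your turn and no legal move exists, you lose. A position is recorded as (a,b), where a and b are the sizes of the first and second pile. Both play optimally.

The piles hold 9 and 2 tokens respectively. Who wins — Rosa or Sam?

Label each position W (a win for the player to move) or L (a loss). A position with no legal move is L; any other position is W exactly when some move reaches an L, and L when every move reaches a W.
No move ever increases a pile, so every position that can arise here has a ≤ 9 and b ≤ 2; it is enough to label the cells with 0 ≤ a ≤ 9 and 0 ≤ b ≤ 2.
Every move lowers a or b (never raises either), so fill the grid row by row in increasing a, and left to right within a row: each cell's successors are then already labelled.
      b=0  b=1  b=2
a=0:    L    L    W
a=1:    L    L    W
a=2:    W    W    L
a=3:    W    W    L
a=4:    W    W    W
a=5:    W    W    W
a=6:    W    W    W
a=7:    L    L    W
a=8:    L    L    W
a=9:    W    W    L
Cells with no legal move (terminal, hence L): (0,0), (0,1), (1,0), (1,1).
The remaining L cells, each justified by listing all of its moves:
(2,2): →(0,2)(W), (2,0)(W) — all W, so L
(3,2): →(1,2)(W), (3,0)(W) — all W, so L
(7,0): →(5,0)(W), (3,0)(W), (2,0)(W) — all W, so L
(7,1): →(5,1)(W), (3,1)(W), (2,1)(W) — all W, so L
(8,0): →(6,0)(W), (4,0)(W), (3,0)(W) — all W, so L
(8,1): →(6,1)(W), (4,1)(W), (3,1)(W) — all W, so L
(9,2): →(7,2)(W), (5,2)(W), (4,2)(W), (9,0)(W) — all W, so L
Every other cell has at least one move into one of the L cells above, so it is W.
Every move from (9,2) reaches a W position, so the mover loses.

Sam wins.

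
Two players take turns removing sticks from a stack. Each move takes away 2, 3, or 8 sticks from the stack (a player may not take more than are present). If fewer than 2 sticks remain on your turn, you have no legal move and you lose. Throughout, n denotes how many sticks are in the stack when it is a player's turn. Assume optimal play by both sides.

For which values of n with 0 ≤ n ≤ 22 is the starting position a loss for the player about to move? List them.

0, 1, 5, 6, 10, 11, 15, 16, 20, 21

Label each position W (a win for the player to move) or L (a loss). A position with no legal move is L; any other position is W exactly when some move reaches an L, and L when every move reaches a W.
n=0: no move → L
n=1: no move → L
n=2: →0(L), so W
n=3: →1(L), so W
n=4: →1(L), so W
n=5: →3(W), 2(W) — all W, so L
n=6: →4(W), 3(W) — all W, so L
n=7: →5(L), so W
n=8: →6(L), so W
n=9: →6(L), so W
n=10: →8(W), 7(W), 2(W) — all W, so L
n=11: →9(W), 8(W), 3(W) — all W, so L
n=12: →10(L), so W
n=13: →11(L), so W
n=14: →11(L), so W
n=15: →13(W), 12(W), 7(W) — all W, so L
n=16: →14(W), 13(W), 8(W) — all W, so L
n=17: →15(L), so W
n=18: →16(L), so W
n=19: →16(L), so W
n=20: →18(W), 17(W), 12(W) — all W, so L
n=21: →19(W), 18(W), 13(W) — all W, so L
n=22: →20(L), so W
The losing starting values of n are exactly the entries labelled L in this table (10 of them).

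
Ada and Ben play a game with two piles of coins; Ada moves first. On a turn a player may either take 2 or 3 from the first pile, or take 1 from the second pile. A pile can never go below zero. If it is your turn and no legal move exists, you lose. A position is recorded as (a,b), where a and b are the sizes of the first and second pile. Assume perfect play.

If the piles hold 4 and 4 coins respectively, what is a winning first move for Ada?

Move to (1,4).

Positions with no move are L. A position that does have a move is losing for the player to move precisely when every available move leads to a winning position for the opponent. Fill in the labels:
No move ever increases a pile, so every position that can arise here has a ≤ 4 and b ≤ 4; it is enough to label the cells with 0 ≤ a ≤ 4 and 0 ≤ b ≤ 4.
Every move lowers a or b (never raises either), so fill the grid row by row in increasing a, and left to right within a row: each cell's successors are then already labelled.
      b=0  b=1  b=2  b=3  b=4
a=0:    L    W    L    W    L
a=1:    L    W    L    W    L
a=2:    W    L    W    L    W
a=3:    W    L    W    L    W
a=4:    W    W    W    W    W
Cells with no legal move (terminal, hence L): (0,0), (1,0).
The remaining L cells, each justified by listing all of its moves:
(0,2): L (sole option (0,1)(W) is W)
(0,4): L (sole option (0,3)(W) is W)
(1,2): L (sole option (1,1)(W) is W)
(1,4): L (sole option (1,3)(W) is W)
(2,1): L (options (0,1)(W), (2,0)(W) are all W)
(2,3): L (options (0,3)(W), (2,2)(W) are all W)
(3,1): L (options (1,1)(W), (0,1)(W), (3,0)(W) are all W)
(3,3): L (options (1,3)(W), (0,3)(W), (3,2)(W) are all W)
Every other cell has at least one move into one of the L cells above, so it is W.
From (4,4), the L positions reachable in one move are: (1,4).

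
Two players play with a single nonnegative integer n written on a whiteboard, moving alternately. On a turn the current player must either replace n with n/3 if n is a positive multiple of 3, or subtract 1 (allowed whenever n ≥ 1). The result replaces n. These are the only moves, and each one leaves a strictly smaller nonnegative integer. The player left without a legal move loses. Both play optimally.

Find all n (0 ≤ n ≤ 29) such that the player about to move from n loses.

Build the W/L table. Terminal = L. A non-terminal position is W if it has a move to some L; otherwise it is L.
n=0: no move → L
n=1: can move to 0, which is L ⇒ W
n=2: the only move is to 1(W), a W ⇒ L
n=3: can move to 2, which is L ⇒ W
n=4: the only move is to 3(W), a W ⇒ L
n=5: can move to 4, which is L ⇒ W
n=6: can move to 2, which is L ⇒ W
n=7: the only move is to 6(W), a W ⇒ L
n=8: can move to 7, which is L ⇒ W
n=9: moves to 3(W), 8(W); every one is W ⇒ L
n=10: can move to 9, which is L ⇒ W
n=11: the only move is to 10(W), a W ⇒ L
n=12: can move to 4, which is L ⇒ W
n=13: the only move is to 12(W), a W ⇒ L
n=14: can move to 13, which is L ⇒ W
n=15: moves to 5(W), 14(W); every one is W ⇒ L
n=16: can move to 15, which is L ⇒ W
n=17: the only move is to 16(W), a W ⇒ L
n=18: can move to 17, which is L ⇒ W
n=19: the only move is to 18(W), a W ⇒ L
n=20: can move to 19, which is L ⇒ W
n=21: can move to 7, which is L ⇒ W
n=22: the only move is to 21(W), a W ⇒ L
n=23: can move to 22, which is L ⇒ W
n=24: moves to 8(W), 23(W); every one is W ⇒ L
n=25: can move to 24, which is L ⇒ W
n=26: the only move is to 25(W), a W ⇒ L
n=27: can move to 9, which is L ⇒ W
n=28: the only move is to 27(W), a W ⇒ L
n=29: can move to 28, which is L ⇒ W
The losing starting values of n are exactly the entries labelled L in this table (14 of them).

0, 2, 4, 7, 9, 11, 13, 15, 17, 19, 22, 24, 26, 28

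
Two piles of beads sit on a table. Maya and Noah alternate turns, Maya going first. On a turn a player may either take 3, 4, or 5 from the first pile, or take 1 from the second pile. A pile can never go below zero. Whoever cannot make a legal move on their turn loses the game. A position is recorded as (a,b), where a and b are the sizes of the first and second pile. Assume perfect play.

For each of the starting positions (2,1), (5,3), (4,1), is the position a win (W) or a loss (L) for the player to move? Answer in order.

(2,1): W, (5,3): L, (4,1): L

Work bottom-up. With no move the player to move loses. Otherwise the position is W if at least one move leads to an L position for the opponent, and L if every move leads to a W.
No move ever increases a pile, so every position that can arise here has a ≤ 5 and b ≤ 3; it is enough to label the cells with 0 ≤ a ≤ 5 and 0 ≤ b ≤ 3.
Every move lowers a or b (never raises either), so fill the grid row by row in increasing a, and left to right within a row: each cell's successors are then already labelled.
      b=0  b=1  b=2  b=3
a=0:    L    W    L    W
a=1:    L    W    L    W
a=2:    L    W    L    W
a=3:    W    L    W    L
a=4:    W    L    W    L
a=5:    W    L    W    L
Cells with no legal move (terminal, hence L): (0,0), (1,0), (2,0).
The remaining L cells, each justified by listing all of its moves:
(0,2): only reaches (0,1)(W), which is W → L
(1,2): only reaches (1,1)(W), which is W → L
(2,2): only reaches (2,1)(W), which is W → L
(3,1): only reaches (0,1)(W), (3,0)(W), all W → L
(3,3): only reaches (0,3)(W), (3,2)(W), all W → L
(4,1): only reaches (1,1)(W), (0,1)(W), (4,0)(W), all W → L
(4,3): only reaches (1,3)(W), (0,3)(W), (4,2)(W), all W → L
(5,1): only reaches (2,1)(W), (1,1)(W), (0,1)(W), (5,0)(W), all W → L
(5,3): only reaches (2,3)(W), (1,3)(W), (0,3)(W), (5,2)(W), all W → L
Every other cell has at least one move into one of the L cells above, so it is W.
(2,1): the move to (2,0) reaches an L cell, so W
(5,3): one of the L cells justified above, so L
(4,1): one of the L cells justified above, so L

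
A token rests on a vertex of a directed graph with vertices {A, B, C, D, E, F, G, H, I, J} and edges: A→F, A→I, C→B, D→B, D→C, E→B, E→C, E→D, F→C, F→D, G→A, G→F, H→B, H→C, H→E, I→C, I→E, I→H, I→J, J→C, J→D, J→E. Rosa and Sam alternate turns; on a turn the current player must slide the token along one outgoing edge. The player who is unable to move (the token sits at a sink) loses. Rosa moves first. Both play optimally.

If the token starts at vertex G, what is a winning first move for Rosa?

Positions with no move are L. A position that does have a move is losing for the player to move precisely when every available move leads to a winning position for the opponent. Fill in the labels:
Every edge goes from a vertex to one that appears earlier in the order B, C, D, E, H, F, J, I, A, G, so processing vertices in that order labels each vertex after all of its successors.
B: no outgoing edge → L
C: →B(L), so W
D: →B(L), so W
E: →B(L), so W
H: →B(L), so W
F: →D(W), C(W) — all W, so L
J: →E(W), D(W), C(W) — all W, so L
I: →J(L), so W
A: →F(L), so W
G: →F(L), so W
From G, the L positions reachable in one move are: F.

Move to F.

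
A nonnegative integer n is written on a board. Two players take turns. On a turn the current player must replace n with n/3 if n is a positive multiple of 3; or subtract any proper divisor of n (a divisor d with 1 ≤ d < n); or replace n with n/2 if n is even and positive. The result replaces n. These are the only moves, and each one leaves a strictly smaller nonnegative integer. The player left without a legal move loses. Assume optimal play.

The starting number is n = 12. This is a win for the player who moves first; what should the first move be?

Move to 4.

Compute win/loss labels from the base case upward. A position with no move is L. Any other position is W if it can reach an L in one move, else L.
n=0: no move → L
n=1: no move → L
n=2: can move to 1, which is L ⇒ W
n=3: can move to 1, which is L ⇒ W
n=4: moves to 2(W), 3(W); every one is W ⇒ L
n=5: can move to 4, which is L ⇒ W
n=6: can move to 4, which is L ⇒ W
n=7: the only move is to 6(W), a W ⇒ L
n=8: can move to 4, which is L ⇒ W
n=9: moves to 3(W), 6(W), 8(W); every one is W ⇒ L
n=10: can move to 9, which is L ⇒ W
n=11: the only move is to 10(W), a W ⇒ L
n=12: can move to 4, which is L ⇒ W
From 12, the L positions reachable in one move are: 4, 9, 11. Any move reaching one of these is winning.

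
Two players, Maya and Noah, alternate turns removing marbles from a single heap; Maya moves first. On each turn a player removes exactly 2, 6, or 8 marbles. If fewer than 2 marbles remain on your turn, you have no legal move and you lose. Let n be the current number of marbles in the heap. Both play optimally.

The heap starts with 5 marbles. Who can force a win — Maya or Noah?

Build the W/L table. Terminal = L. A non-terminal position is W if it has a move to some L; otherwise it is L.
n=0: no move → L
n=1: no move → L
n=2: reaches L-position 0 → W
n=3: reaches L-position 1 → W
n=4: only reaches 2(W), which is W → L
n=5: only reaches 3(W), which is W → L
The starting position 5 is L: whatever Maya does, the opponent receives a W position.

Noah wins.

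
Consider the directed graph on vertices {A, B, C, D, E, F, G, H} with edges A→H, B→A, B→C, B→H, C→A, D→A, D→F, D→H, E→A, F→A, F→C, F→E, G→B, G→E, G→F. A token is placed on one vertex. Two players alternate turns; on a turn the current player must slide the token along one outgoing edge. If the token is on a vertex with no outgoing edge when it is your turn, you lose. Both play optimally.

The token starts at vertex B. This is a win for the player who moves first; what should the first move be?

Move to C.

Positions with no move are L. A position that does have a move is losing for the player to move precisely when every available move leads to a winning position for the opponent. Fill in the labels:
Every edge goes from a vertex to one that appears earlier in the order H, A, E, C, B, F, D, G, so processing vertices in that order labels each vertex after all of its successors.
H: no outgoing edge → L
A: W (go to H, an L position)
E: L (sole option A(W) is W)
C: L (sole option A(W) is W)
B: W (go to C, an L position)
F: W (go to C, an L position)
D: W (go to H, an L position)
G: W (go to E, an L position)
From B, the L positions reachable in one move are: C, H. Any move reaching one of these is winning.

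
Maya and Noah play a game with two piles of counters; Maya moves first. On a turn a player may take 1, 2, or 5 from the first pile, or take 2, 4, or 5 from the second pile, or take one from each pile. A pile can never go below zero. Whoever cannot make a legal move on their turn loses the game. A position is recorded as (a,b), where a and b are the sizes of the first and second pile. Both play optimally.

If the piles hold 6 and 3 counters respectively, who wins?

Maya wins.

Build the W/L table. Terminal = L. A non-terminal position is W if it has a move to some L; otherwise it is L.
No move ever increases a pile, so every position that can arise here has a ≤ 6 and b ≤ 3; it is enough to label the cells with 0 ≤ a ≤ 6 and 0 ≤ b ≤ 3.
Every move lowers a or b (never raises either), so fill the grid row by row in increasing a, and left to right within a row: each cell's successors are then already labelled.
      b=0  b=1  b=2  b=3
a=0:    L    L    W    W
a=1:    W    W    W    L
a=2:    W    W    L    W
a=3:    L    L    W    W
a=4:    W    W    W    L
a=5:    W    W    L    W
a=6:    L    L    W    W
Cells with no legal move (terminal, hence L): (0,0), (0,1).
The remaining L cells, each justified by listing all of its moves:
(1,3): →(0,3)(W), (1,1)(W), (0,2)(W) — all W, so L
(2,2): →(1,2)(W), (0,2)(W), (2,0)(W), (1,1)(W) — all W, so L
(3,0): →(2,0)(W), (1,0)(W) — all W, so L
(3,1): →(2,1)(W), (1,1)(W), (2,0)(W) — all W, so L
(4,3): →(3,3)(W), (2,3)(W), (4,1)(W), (3,2)(W) — all W, so L
(5,2): →(4,2)(W), (3,2)(W), (0,2)(W), (5,0)(W), (4,1)(W) — all W, so L
(6,0): →(5,0)(W), (4,0)(W), (1,0)(W) — all W, so L
(6,1): →(5,1)(W), (4,1)(W), (1,1)(W), (5,0)(W) — all W, so L
Every other cell has at least one move into one of the L cells above, so it is W.
From (6,3) Maya can move to (4,3), reaching an L position.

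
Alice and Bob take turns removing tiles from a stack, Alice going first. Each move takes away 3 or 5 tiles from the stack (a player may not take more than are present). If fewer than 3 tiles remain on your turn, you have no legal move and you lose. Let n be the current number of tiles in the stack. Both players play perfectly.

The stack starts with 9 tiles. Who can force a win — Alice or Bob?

Work bottom-up. With no move the player to move loses. Otherwise the position is W if at least one move leads to an L position for the opponent, and L if every move leads to a W.
n=0: no move → L
n=1: no move → L
n=2: no move → L
n=3: can move to 0, which is L ⇒ W
n=4: can move to 1, which is L ⇒ W
n=5: can move to 2, which is L ⇒ W
n=6: can move to 1, which is L ⇒ W
n=7: can move to 2, which is L ⇒ W
n=8: moves to 5(W), 3(W); every one is W ⇒ L
n=9: moves to 6(W), 4(W); every one is W ⇒ L
Every move from 9 reaches a W position, so the mover loses.

Bob wins.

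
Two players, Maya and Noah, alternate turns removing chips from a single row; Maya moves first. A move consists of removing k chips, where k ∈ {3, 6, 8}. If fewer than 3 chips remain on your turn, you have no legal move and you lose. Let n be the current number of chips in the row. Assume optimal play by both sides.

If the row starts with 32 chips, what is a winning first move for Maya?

Remove 8, leaving 24.

Work bottom-up. With no move the player to move loses. Otherwise the position is W if at least one move leads to an L position for the opponent, and L if every move leads to a W.
n=0: no move → L
n=1: no move → L
n=2: no move → L
n=3: can move to 0, which is L ⇒ W
n=4: can move to 1, which is L ⇒ W
n=5: can move to 2, which is L ⇒ W
n=6: can move to 0, which is L ⇒ W
n=7: can move to 1, which is L ⇒ W
n=8: can move to 2, which is L ⇒ W
n=9: can move to 1, which is L ⇒ W
n=10: can move to 2, which is L ⇒ W
n=11: moves to 8(W), 5(W), 3(W); every one is W ⇒ L
n=12: moves to 9(W), 6(W), 4(W); every one is W ⇒ L
n=13: moves to 10(W), 7(W), 5(W); every one is W ⇒ L
n=14: can move to 11, which is L ⇒ W
n=15: can move to 12, which is L ⇒ W
n=16: can move to 13, which is L ⇒ W
n=17: can move to 11, which is L ⇒ W
n=18: can move to 12, which is L ⇒ W
n=19: can move to 13, which is L ⇒ W
n=20: can move to 12, which is L ⇒ W
n=21: can move to 13, which is L ⇒ W
n=22: moves to 19(W), 16(W), 14(W); every one is W ⇒ L
n=23: moves to 20(W), 17(W), 15(W); every one is W ⇒ L
n=24: moves to 21(W), 18(W), 16(W); every one is W ⇒ L
n=25: can move to 22, which is L ⇒ W
n=26: can move to 23, which is L ⇒ W
n=27: can move to 24, which is L ⇒ W
n=28: can move to 22, which is L ⇒ W
n=29: can move to 23, which is L ⇒ W
n=30: can move to 24, which is L ⇒ W
n=31: can move to 23, which is L ⇒ W
n=32: can move to 24, which is L ⇒ W
From 32, the L positions reachable in one move are: 24.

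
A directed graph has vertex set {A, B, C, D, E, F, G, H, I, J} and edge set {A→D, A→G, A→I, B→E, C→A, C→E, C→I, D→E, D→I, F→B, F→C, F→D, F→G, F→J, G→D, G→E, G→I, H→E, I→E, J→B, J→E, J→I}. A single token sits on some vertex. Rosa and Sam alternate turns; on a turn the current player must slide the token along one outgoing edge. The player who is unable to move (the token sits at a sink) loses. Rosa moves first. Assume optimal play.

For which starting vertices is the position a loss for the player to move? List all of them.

Positions with no move are L. A position that does have a move is losing for the player to move precisely when every available move leads to a winning position for the opponent. Fill in the labels:
Every edge goes from a vertex to one that appears earlier in the order E, I, D, G, A, B, H, C, J, F, so processing vertices in that order labels each vertex after all of its successors.
E: no outgoing edge → L
I: W (go to E, an L position)
D: W (go to E, an L position)
G: W (go to E, an L position)
A: L (options G(W), D(W), I(W) are all W)
B: W (go to E, an L position)
H: W (go to E, an L position)
C: W (go to A, an L position)
J: W (go to E, an L position)
F: L (options J(W), C(W), B(W), G(W), D(W) are all W)
Reading off the rows marked L gives the requested list; there are 3 such vertices.

A, E, F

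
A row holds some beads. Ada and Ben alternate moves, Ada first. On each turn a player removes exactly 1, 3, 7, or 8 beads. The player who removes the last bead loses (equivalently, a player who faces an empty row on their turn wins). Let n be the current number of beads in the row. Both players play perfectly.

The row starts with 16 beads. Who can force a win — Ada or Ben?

Work bottom-up. With no move the player to move wins. Otherwise the position is W if at least one move leads to an L position for the opponent, and L if every move leads to a W.
n=0: no move; the opponent has just taken the last bead and therefore loses → W
n=1: →0(W) only, which is W, so L
n=2: →1(L), so W
n=3: →2(W), 0(W) — all W, so L
n=4: →3(L), so W
n=5: →4(W), 2(W) — all W, so L
n=6: →5(L), so W
n=7: →6(W), 4(W), 0(W) — all W, so L
n=8: →7(L), so W
n=9: →1(L), so W
n=10: →7(L), so W
n=11: →3(L), so W
n=12: →5(L), so W
n=13: →5(L), so W
n=14: →7(L), so W
n=15: →7(L), so W
n=16: →15(W), 13(W), 9(W), 8(W) — all W, so L
The starting position 16 is L: whatever Ada does, the opponent receives a W position.

Ben wins.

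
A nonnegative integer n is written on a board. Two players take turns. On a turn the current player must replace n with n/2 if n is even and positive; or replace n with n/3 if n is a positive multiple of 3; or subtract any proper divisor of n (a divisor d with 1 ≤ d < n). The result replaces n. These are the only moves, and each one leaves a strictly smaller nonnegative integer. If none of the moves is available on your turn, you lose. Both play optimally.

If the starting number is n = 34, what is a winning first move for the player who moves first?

Move to 17.

Build the W/L table. Terminal = L. A non-terminal position is W if it has a move to some L; otherwise it is L.
n=0: no move → L
n=1: no move → L
n=2: W (go to 1, an L position)
n=3: W (go to 1, an L position)
n=4: L (options 2(W), 3(W) are all W)
n=5: W (go to 4, an L position)
n=6: W (go to 4, an L position)
n=7: L (sole option 6(W) is W)
n=8: W (go to 4, an L position)
n=9: L (options 3(W), 6(W), 8(W) are all W)
n=10: W (go to 9, an L position)
n=11: L (sole option 10(W) is W)
n=12: W (go to 4, an L position)
n=13: L (sole option 12(W) is W)
n=14: W (go to 7, an L position)
n=15: L (options 5(W), 10(W), 12(W), 14(W) are all W)
n=16: W (go to 15, an L position)
n=17: L (sole option 16(W) is W)
n=18: W (go to 9, an L position)
n=19: L (sole option 18(W) is W)
n=20: W (go to 15, an L position)
n=21: W (go to 7, an L position)
n=22: W (go to 11, an L position)
n=23: L (sole option 22(W) is W)
n=24: W (go to 23, an L position)
n=25: L (options 20(W), 24(W) are all W)
n=26: W (go to 13, an L position)
n=27: W (go to 9, an L position)
n=28: L (options 14(W), 21(W), 24(W), 26(W), 27(W) are all W)
n=29: W (go to 28, an L position)
n=30: W (go to 15, an L position)
n=31: L (sole option 30(W) is W)
n=32: W (go to 28, an L position)
n=33: W (go to 11, an L position)
n=34: W (go to 17, an L position)
From 34, the L positions reachable in one move are: 17.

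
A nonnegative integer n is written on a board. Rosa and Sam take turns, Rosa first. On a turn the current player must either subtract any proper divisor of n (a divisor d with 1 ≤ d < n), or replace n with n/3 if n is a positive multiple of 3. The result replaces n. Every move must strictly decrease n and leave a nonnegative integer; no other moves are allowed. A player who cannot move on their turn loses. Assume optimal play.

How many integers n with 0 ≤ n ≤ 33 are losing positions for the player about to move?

14

Label each position W (a win for the player to move) or L (a loss). A position with no legal move is L; any other position is W exactly when some move reaches an L, and L when every move reaches a W.
n=0: no move → L
n=1: no move → L
n=2: reaches L-position 1 → W
n=3: reaches L-position 1 → W
n=4: only reaches 2(W), 3(W), all W → L
n=5: reaches L-position 4 → W
n=6: reaches L-position 4 → W
n=7: only reaches 6(W), which is W → L
n=8: reaches L-position 4 → W
n=9: only reaches 3(W), 6(W), 8(W), all W → L
n=10: reaches L-position 9 → W
n=11: only reaches 10(W), which is W → L
n=12: reaches L-position 4 → W
n=13: only reaches 12(W), which is W → L
n=14: reaches L-position 7 → W
n=15: only reaches 5(W), 10(W), 12(W), 14(W), all W → L
n=16: reaches L-position 15 → W
n=17: only reaches 16(W), which is W → L
n=18: reaches L-position 9 → W
n=19: only reaches 18(W), which is W → L
n=20: reaches L-position 15 → W
n=21: reaches L-position 7 → W
n=22: reaches L-position 11 → W
n=23: only reaches 22(W), which is W → L
n=24: reaches L-position 23 → W
n=25: only reaches 20(W), 24(W), all W → L
n=26: reaches L-position 13 → W
n=27: reaches L-position 9 → W
n=28: only reaches 14(W), 21(W), 24(W), 26(W), 27(W), all W → L
n=29: reaches L-position 28 → W
n=30: reaches L-position 15 → W
n=31: only reaches 30(W), which is W → L
n=32: reaches L-position 28 → W
n=33: reaches L-position 11 → W
L entries with 0 ≤ n ≤ 33: n = 0, 1, 4, 7, 9, 11, 13, 15, 17, 19, 23, 25, 28, 31; that makes 14.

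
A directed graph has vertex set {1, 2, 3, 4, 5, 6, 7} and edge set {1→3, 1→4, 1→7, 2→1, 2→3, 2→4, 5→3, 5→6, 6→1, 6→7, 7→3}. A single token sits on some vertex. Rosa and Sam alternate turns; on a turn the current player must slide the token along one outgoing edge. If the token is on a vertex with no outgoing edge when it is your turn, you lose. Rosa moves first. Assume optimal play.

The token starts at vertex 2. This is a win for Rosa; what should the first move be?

Label each position W (a win for the player to move) or L (a loss). A position with no legal move is L; any other position is W exactly when some move reaches an L, and L when every move reaches a W.
Every edge goes from a vertex to one that appears earlier in the order 3, 4, 7, 1, 2, 6, 5, so processing vertices in that order labels each vertex after all of its successors.
3: no outgoing edge → L
4: no outgoing edge → L
7: →3(L), so W
1: →4(L), so W
2: →4(L), so W
6: →1(W), 7(W) — all W, so L
5: →6(L), so W
From 2, the L positions reachable in one move are: 4, 3. Any move reaching one of these is winning.

Move to 4.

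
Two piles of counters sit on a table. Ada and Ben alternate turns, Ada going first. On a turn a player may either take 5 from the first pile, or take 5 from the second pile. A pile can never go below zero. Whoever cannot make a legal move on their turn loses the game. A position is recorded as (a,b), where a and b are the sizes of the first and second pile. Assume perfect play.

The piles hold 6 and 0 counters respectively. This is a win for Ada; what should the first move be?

Use the standard recursion: the mover loses at a terminal position; elsewhere, the mover wins exactly when some move hands the opponent an L position.
No move ever increases a pile, so every position that can arise here has a ≤ 6 and b ≤ 0; it is enough to label the cells with 0 ≤ a ≤ 6 and 0 ≤ b ≤ 0.
Every move lowers a or b (never raises either), so fill the grid row by row in increasing a, and left to right within a row: each cell's successors are then already labelled.
      b=0
a=0:    L
a=1:    L
a=2:    L
a=3:    L
a=4:    L
a=5:    W
a=6:    W
Cells with no legal move (terminal, hence L): (0,0), (1,0), (2,0), (3,0), (4,0).
Every other cell has at least one move into one of the L cells above, so it is W.
From (6,0), the L positions reachable in one move are: (1,0).

Move to (1,0).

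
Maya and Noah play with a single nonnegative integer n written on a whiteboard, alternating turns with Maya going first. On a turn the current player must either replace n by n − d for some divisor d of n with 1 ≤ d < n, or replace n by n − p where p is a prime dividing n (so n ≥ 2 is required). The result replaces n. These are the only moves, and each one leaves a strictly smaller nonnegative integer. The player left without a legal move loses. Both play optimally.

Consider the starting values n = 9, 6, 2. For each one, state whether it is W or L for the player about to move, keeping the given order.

9: L, 6: W, 2: W

Classify positions by backward induction: terminal positions (no move available) are L. From any other position, the mover wins iff some move reaches an L.
n=0: no move → L
n=1: no move → L
n=2: W (go to 0, an L position)
n=3: W (go to 0, an L position)
n=4: L (options 2(W), 3(W) are all W)
n=5: W (go to 0, an L position)
n=6: W (go to 4, an L position)
n=7: W (go to 0, an L position)
n=8: W (go to 4, an L position)
n=9: L (options 6(W), 8(W) are all W)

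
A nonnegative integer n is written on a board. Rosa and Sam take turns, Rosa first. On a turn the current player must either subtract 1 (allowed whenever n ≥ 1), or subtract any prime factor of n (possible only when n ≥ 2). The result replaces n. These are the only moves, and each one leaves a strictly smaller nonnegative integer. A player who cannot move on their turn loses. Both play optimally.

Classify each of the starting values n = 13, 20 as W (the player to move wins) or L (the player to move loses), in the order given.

Use the standard recursion: the mover loses at a terminal position; elsewhere, the mover wins exactly when some move hands the opponent an L position.
n=0: no move → L
n=1: can move to 0, which is L ⇒ W
n=2: can move to 0, which is L ⇒ W
n=3: can move to 0, which is L ⇒ W
n=4: moves to 2(W), 3(W); every one is W ⇒ L
n=5: can move to 0, which is L ⇒ W
n=6: can move to 4, which is L ⇒ W
n=7: can move to 0, which is L ⇒ W
n=8: moves to 6(W), 7(W); every one is W ⇒ L
n=9: can move to 8, which is L ⇒ W
n=10: can move to 8, which is L ⇒ W
n=11: can move to 0, which is L ⇒ W
n=12: moves to 9(W), 10(W), 11(W); every one is W ⇒ L
n=13: can move to 0, which is L ⇒ W
n=14: can move to 12, which is L ⇒ W
n=15: can move to 12, which is L ⇒ W
n=16: moves to 14(W), 15(W); every one is W ⇒ L
n=17: can move to 0, which is L ⇒ W
n=18: can move to 16, which is L ⇒ W
n=19: can move to 0, which is L ⇒ W
n=20: moves to 15(W), 18(W), 19(W); every one is W ⇒ L

13: W, 20: L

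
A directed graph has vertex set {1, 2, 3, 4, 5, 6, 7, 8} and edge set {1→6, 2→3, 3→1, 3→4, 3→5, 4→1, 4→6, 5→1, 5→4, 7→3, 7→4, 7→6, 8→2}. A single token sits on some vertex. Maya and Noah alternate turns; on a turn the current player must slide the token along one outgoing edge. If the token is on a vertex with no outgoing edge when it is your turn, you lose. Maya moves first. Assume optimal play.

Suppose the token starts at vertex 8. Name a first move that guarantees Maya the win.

Move to 2.

Positions with no move are L. A position that does have a move is losing for the player to move precisely when every available move leads to a winning position for the opponent. Fill in the labels:
Every edge goes from a vertex to one that appears earlier in the order 6, 1, 4, 5, 3, 2, 7, 8, so processing vertices in that order labels each vertex after all of its successors.
6: no outgoing edge → L
1: reaches L-position 6 → W
4: reaches L-position 6 → W
5: only reaches 4(W), 1(W), all W → L
3: reaches L-position 5 → W
2: only reaches 3(W), which is W → L
7: reaches L-position 6 → W
8: reaches L-position 2 → W
From 8, the L positions reachable in one move are: 2.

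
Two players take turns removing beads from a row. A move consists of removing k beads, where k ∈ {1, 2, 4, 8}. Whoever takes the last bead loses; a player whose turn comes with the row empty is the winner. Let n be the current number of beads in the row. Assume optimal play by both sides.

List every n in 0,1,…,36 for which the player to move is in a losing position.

1, 4, 7, 10, 13, 16, 19, 22, 25, 28, 31, 34

Work bottom-up. With no move the player to move wins. Otherwise the position is W if at least one move leads to an L position for the opponent, and L if every move leads to a W.
n=0: no move; the opponent has just taken the last bead and therefore loses → W
n=1: L (sole option 0(W) is W)
n=2: W (go to 1, an L position)
n=3: W (go to 1, an L position)
n=4: L (options 3(W), 2(W), 0(W) are all W)
n=5: W (go to 4, an L position)
n=6: W (go to 4, an L position)
n=7: L (options 6(W), 5(W), 3(W) are all W)
n=8: W (go to 7, an L position)
n=9: W (go to 7, an L position)
n=10: L (options 9(W), 8(W), 6(W), 2(W) are all W)
n=11: W (go to 10, an L position)
n=12: W (go to 10, an L position)
n=13: L (options 12(W), 11(W), 9(W), 5(W) are all W)
n=14: W (go to 13, an L position)
n=15: W (go to 13, an L position)
n=16: L (options 15(W), 14(W), 12(W), 8(W) are all W)
n=17: W (go to 16, an L position)
n=18: W (go to 16, an L position)
n=19: L (options 18(W), 17(W), 15(W), 11(W) are all W)
n=20: W (go to 19, an L position)
n=21: W (go to 19, an L position)
n=22: L (options 21(W), 20(W), 18(W), 14(W) are all W)
n=23: W (go to 22, an L position)
n=24: W (go to 22, an L position)
n=25: L (options 24(W), 23(W), 21(W), 17(W) are all W)
n=26: W (go to 25, an L position)
n=27: W (go to 25, an L position)
n=28: L (options 27(W), 26(W), 24(W), 20(W) are all W)
n=29: W (go to 28, an L position)
n=30: W (go to 28, an L position)
n=31: L (options 30(W), 29(W), 27(W), 23(W) are all W)
n=32: W (go to 31, an L position)
n=33: W (go to 31, an L position)
n=34: L (options 33(W), 32(W), 30(W), 26(W) are all W)
n=35: W (go to 34, an L position)
n=36: W (go to 34, an L position)
The losing starting values of n are exactly the entries labelled L in this table (12 of them).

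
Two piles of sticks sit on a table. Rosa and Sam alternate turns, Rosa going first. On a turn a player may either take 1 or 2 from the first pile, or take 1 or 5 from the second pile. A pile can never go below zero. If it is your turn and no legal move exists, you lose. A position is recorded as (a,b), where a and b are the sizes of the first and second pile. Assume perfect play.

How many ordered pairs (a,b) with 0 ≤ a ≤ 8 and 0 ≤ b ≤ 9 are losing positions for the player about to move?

30

Use the standard recursion: the mover loses at a terminal position; elsewhere, the mover wins exactly when some move hands the opponent an L position.
Every move lowers a or b (never raises either), so fill the grid row by row in increasing a, and left to right within a row: each cell's successors are then already labelled.
      b=0  b=1  b=2  b=3  b=4  b=5  b=6  b=7  b=8  b=9
a=0:    L    W    L    W    L    W    L    W    L    W
a=1:    W    L    W    L    W    L    W    L    W    L
a=2:    W    W    W    W    W    W    W    W    W    W
a=3:    L    W    L    W    L    W    L    W    L    W
a=4:    W    L    W    L    W    L    W    L    W    L
a=5:    W    W    W    W    W    W    W    W    W    W
a=6:    L    W    L    W    L    W    L    W    L    W
a=7:    W    L    W    L    W    L    W    L    W    L
a=8:    W    W    W    W    W    W    W    W    W    W
Cells with no legal move (terminal, hence L): (0,0).
The remaining L cells, each justified by listing all of its moves:
(0,2): L (sole option (0,1)(W) is W)
(0,4): L (sole option (0,3)(W) is W)
(0,6): L (options (0,5)(W), (0,1)(W) are all W)
(0,8): L (options (0,7)(W), (0,3)(W) are all W)
(1,1): L (options (0,1)(W), (1,0)(W) are all W)
(1,3): L (options (0,3)(W), (1,2)(W) are all W)
(1,5): L (options (0,5)(W), (1,4)(W), (1,0)(W) are all W)
(1,7): L (options (0,7)(W), (1,6)(W), (1,2)(W) are all W)
(1,9): L (options (0,9)(W), (1,8)(W), (1,4)(W) are all W)
(3,0): L (options (2,0)(W), (1,0)(W) are all W)
(3,2): L (options (2,2)(W), (1,2)(W), (3,1)(W) are all W)
(3,4): L (options (2,4)(W), (1,4)(W), (3,3)(W) are all W)
(3,6): L (options (2,6)(W), (1,6)(W), (3,5)(W), (3,1)(W) are all W)
(3,8): L (options (2,8)(W), (1,8)(W), (3,7)(W), (3,3)(W) are all W)
(4,1): L (options (3,1)(W), (2,1)(W), (4,0)(W) are all W)
(4,3): L (options (3,3)(W), (2,3)(W), (4,2)(W) are all W)
(4,5): L (options (3,5)(W), (2,5)(W), (4,4)(W), (4,0)(W) are all W)
(4,7): L (options (3,7)(W), (2,7)(W), (4,6)(W), (4,2)(W) are all W)
(4,9): L (options (3,9)(W), (2,9)(W), (4,8)(W), (4,4)(W) are all W)
(6,0): L (options (5,0)(W), (4,0)(W) are all W)
(6,2): L (options (5,2)(W), (4,2)(W), (6,1)(W) are all W)
(6,4): L (options (5,4)(W), (4,4)(W), (6,3)(W) are all W)
(6,6): L (options (5,6)(W), (4,6)(W), (6,5)(W), (6,1)(W) are all W)
(6,8): L (options (5,8)(W), (4,8)(W), (6,7)(W), (6,3)(W) are all W)
(7,1): L (options (6,1)(W), (5,1)(W), (7,0)(W) are all W)
(7,3): L (options (6,3)(W), (5,3)(W), (7,2)(W) are all W)
(7,5): L (options (6,5)(W), (5,5)(W), (7,4)(W), (7,0)(W) are all W)
(7,7): L (options (6,7)(W), (5,7)(W), (7,6)(W), (7,2)(W) are all W)
(7,9): L (options (6,9)(W), (5,9)(W), (7,8)(W), (7,4)(W) are all W)
Every other cell has at least one move into one of the L cells above, so it is W.
L cells per row: a=0: 5, a=1: 5, a=2: 0, a=3: 5, a=4: 5, a=5: 0, a=6: 5, a=7: 5, a=8: 0; total 30.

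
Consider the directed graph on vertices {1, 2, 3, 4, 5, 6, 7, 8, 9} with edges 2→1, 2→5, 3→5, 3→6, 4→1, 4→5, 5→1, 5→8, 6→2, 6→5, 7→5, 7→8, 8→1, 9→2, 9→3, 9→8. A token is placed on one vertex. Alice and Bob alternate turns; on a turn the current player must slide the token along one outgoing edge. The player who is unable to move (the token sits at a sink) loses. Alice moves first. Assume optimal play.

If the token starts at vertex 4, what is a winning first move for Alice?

Use the standard recursion: the mover loses at a terminal position; elsewhere, the mover wins exactly when some move hands the opponent an L position.
Every edge goes from a vertex to one that appears earlier in the order 1, 8, 5, 7, 2, 6, 3, 9, 4, so processing vertices in that order labels each vertex after all of its successors.
1: no outgoing edge → L
8: can move to 1, which is L ⇒ W
5: can move to 1, which is L ⇒ W
7: moves to 5(W), 8(W); every one is W ⇒ L
2: can move to 1, which is L ⇒ W
6: moves to 2(W), 5(W); every one is W ⇒ L
3: can move to 6, which is L ⇒ W
9: moves to 3(W), 2(W), 8(W); every one is W ⇒ L
4: can move to 1, which is L ⇒ W
From 4, the L positions reachable in one move are: 1.

Move to 1.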